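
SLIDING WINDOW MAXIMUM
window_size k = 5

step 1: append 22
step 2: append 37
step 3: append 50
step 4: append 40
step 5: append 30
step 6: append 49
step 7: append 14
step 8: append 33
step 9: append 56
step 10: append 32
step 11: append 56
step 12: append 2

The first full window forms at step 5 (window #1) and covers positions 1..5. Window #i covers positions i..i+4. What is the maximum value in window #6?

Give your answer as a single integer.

step 1: append 22 -> window=[22] (not full yet)
step 2: append 37 -> window=[22, 37] (not full yet)
step 3: append 50 -> window=[22, 37, 50] (not full yet)
step 4: append 40 -> window=[22, 37, 50, 40] (not full yet)
step 5: append 30 -> window=[22, 37, 50, 40, 30] -> max=50
step 6: append 49 -> window=[37, 50, 40, 30, 49] -> max=50
step 7: append 14 -> window=[50, 40, 30, 49, 14] -> max=50
step 8: append 33 -> window=[40, 30, 49, 14, 33] -> max=49
step 9: append 56 -> window=[30, 49, 14, 33, 56] -> max=56
step 10: append 32 -> window=[49, 14, 33, 56, 32] -> max=56
Window #6 max = 56

Answer: 56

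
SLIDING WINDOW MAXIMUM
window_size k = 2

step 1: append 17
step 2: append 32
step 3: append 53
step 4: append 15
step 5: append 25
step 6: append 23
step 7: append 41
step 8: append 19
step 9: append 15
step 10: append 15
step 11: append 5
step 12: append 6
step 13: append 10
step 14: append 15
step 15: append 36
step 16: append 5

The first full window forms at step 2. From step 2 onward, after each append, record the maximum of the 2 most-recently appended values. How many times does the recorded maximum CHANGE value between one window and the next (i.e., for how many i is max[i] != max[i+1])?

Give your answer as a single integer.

step 1: append 17 -> window=[17] (not full yet)
step 2: append 32 -> window=[17, 32] -> max=32
step 3: append 53 -> window=[32, 53] -> max=53
step 4: append 15 -> window=[53, 15] -> max=53
step 5: append 25 -> window=[15, 25] -> max=25
step 6: append 23 -> window=[25, 23] -> max=25
step 7: append 41 -> window=[23, 41] -> max=41
step 8: append 19 -> window=[41, 19] -> max=41
step 9: append 15 -> window=[19, 15] -> max=19
step 10: append 15 -> window=[15, 15] -> max=15
step 11: append 5 -> window=[15, 5] -> max=15
step 12: append 6 -> window=[5, 6] -> max=6
step 13: append 10 -> window=[6, 10] -> max=10
step 14: append 15 -> window=[10, 15] -> max=15
step 15: append 36 -> window=[15, 36] -> max=36
step 16: append 5 -> window=[36, 5] -> max=36
Recorded maximums: 32 53 53 25 25 41 41 19 15 15 6 10 15 36 36
Changes between consecutive maximums: 9

Answer: 9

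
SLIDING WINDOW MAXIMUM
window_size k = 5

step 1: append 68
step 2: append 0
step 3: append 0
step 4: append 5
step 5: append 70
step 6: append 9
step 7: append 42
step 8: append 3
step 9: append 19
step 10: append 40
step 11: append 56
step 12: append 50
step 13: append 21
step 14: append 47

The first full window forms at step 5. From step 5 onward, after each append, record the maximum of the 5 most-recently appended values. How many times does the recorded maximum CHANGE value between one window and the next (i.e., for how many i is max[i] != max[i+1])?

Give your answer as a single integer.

step 1: append 68 -> window=[68] (not full yet)
step 2: append 0 -> window=[68, 0] (not full yet)
step 3: append 0 -> window=[68, 0, 0] (not full yet)
step 4: append 5 -> window=[68, 0, 0, 5] (not full yet)
step 5: append 70 -> window=[68, 0, 0, 5, 70] -> max=70
step 6: append 9 -> window=[0, 0, 5, 70, 9] -> max=70
step 7: append 42 -> window=[0, 5, 70, 9, 42] -> max=70
step 8: append 3 -> window=[5, 70, 9, 42, 3] -> max=70
step 9: append 19 -> window=[70, 9, 42, 3, 19] -> max=70
step 10: append 40 -> window=[9, 42, 3, 19, 40] -> max=42
step 11: append 56 -> window=[42, 3, 19, 40, 56] -> max=56
step 12: append 50 -> window=[3, 19, 40, 56, 50] -> max=56
step 13: append 21 -> window=[19, 40, 56, 50, 21] -> max=56
step 14: append 47 -> window=[40, 56, 50, 21, 47] -> max=56
Recorded maximums: 70 70 70 70 70 42 56 56 56 56
Changes between consecutive maximums: 2

Answer: 2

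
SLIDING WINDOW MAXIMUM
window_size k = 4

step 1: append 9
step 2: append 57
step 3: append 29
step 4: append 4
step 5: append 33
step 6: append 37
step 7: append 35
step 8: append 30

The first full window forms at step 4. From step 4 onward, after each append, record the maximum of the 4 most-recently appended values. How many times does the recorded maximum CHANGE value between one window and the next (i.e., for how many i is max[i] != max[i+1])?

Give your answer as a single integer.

Answer: 1

Derivation:
step 1: append 9 -> window=[9] (not full yet)
step 2: append 57 -> window=[9, 57] (not full yet)
step 3: append 29 -> window=[9, 57, 29] (not full yet)
step 4: append 4 -> window=[9, 57, 29, 4] -> max=57
step 5: append 33 -> window=[57, 29, 4, 33] -> max=57
step 6: append 37 -> window=[29, 4, 33, 37] -> max=37
step 7: append 35 -> window=[4, 33, 37, 35] -> max=37
step 8: append 30 -> window=[33, 37, 35, 30] -> max=37
Recorded maximums: 57 57 37 37 37
Changes between consecutive maximums: 1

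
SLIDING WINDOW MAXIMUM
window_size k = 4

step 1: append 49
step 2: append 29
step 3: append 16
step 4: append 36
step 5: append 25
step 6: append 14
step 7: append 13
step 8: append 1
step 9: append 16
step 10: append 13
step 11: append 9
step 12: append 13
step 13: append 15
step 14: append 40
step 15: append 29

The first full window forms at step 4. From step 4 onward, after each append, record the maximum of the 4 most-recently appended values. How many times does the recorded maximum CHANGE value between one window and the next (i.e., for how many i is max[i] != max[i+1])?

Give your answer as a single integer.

Answer: 5

Derivation:
step 1: append 49 -> window=[49] (not full yet)
step 2: append 29 -> window=[49, 29] (not full yet)
step 3: append 16 -> window=[49, 29, 16] (not full yet)
step 4: append 36 -> window=[49, 29, 16, 36] -> max=49
step 5: append 25 -> window=[29, 16, 36, 25] -> max=36
step 6: append 14 -> window=[16, 36, 25, 14] -> max=36
step 7: append 13 -> window=[36, 25, 14, 13] -> max=36
step 8: append 1 -> window=[25, 14, 13, 1] -> max=25
step 9: append 16 -> window=[14, 13, 1, 16] -> max=16
step 10: append 13 -> window=[13, 1, 16, 13] -> max=16
step 11: append 9 -> window=[1, 16, 13, 9] -> max=16
step 12: append 13 -> window=[16, 13, 9, 13] -> max=16
step 13: append 15 -> window=[13, 9, 13, 15] -> max=15
step 14: append 40 -> window=[9, 13, 15, 40] -> max=40
step 15: append 29 -> window=[13, 15, 40, 29] -> max=40
Recorded maximums: 49 36 36 36 25 16 16 16 16 15 40 40
Changes between consecutive maximums: 5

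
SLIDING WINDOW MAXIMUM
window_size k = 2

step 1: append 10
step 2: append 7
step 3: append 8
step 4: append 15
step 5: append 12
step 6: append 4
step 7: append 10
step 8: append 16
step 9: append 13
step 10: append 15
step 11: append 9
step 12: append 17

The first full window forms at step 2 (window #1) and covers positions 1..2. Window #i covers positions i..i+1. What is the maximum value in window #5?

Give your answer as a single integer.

step 1: append 10 -> window=[10] (not full yet)
step 2: append 7 -> window=[10, 7] -> max=10
step 3: append 8 -> window=[7, 8] -> max=8
step 4: append 15 -> window=[8, 15] -> max=15
step 5: append 12 -> window=[15, 12] -> max=15
step 6: append 4 -> window=[12, 4] -> max=12
Window #5 max = 12

Answer: 12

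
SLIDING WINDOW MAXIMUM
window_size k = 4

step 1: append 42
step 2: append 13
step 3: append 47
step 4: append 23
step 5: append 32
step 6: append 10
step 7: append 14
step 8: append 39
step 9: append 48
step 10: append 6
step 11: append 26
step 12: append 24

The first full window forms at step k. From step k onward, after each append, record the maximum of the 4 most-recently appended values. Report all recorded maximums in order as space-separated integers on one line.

step 1: append 42 -> window=[42] (not full yet)
step 2: append 13 -> window=[42, 13] (not full yet)
step 3: append 47 -> window=[42, 13, 47] (not full yet)
step 4: append 23 -> window=[42, 13, 47, 23] -> max=47
step 5: append 32 -> window=[13, 47, 23, 32] -> max=47
step 6: append 10 -> window=[47, 23, 32, 10] -> max=47
step 7: append 14 -> window=[23, 32, 10, 14] -> max=32
step 8: append 39 -> window=[32, 10, 14, 39] -> max=39
step 9: append 48 -> window=[10, 14, 39, 48] -> max=48
step 10: append 6 -> window=[14, 39, 48, 6] -> max=48
step 11: append 26 -> window=[39, 48, 6, 26] -> max=48
step 12: append 24 -> window=[48, 6, 26, 24] -> max=48

Answer: 47 47 47 32 39 48 48 48 48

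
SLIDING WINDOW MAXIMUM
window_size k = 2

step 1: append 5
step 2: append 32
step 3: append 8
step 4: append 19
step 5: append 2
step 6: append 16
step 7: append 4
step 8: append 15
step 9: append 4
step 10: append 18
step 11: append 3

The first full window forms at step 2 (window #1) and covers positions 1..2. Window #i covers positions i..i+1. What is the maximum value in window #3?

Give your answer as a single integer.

Answer: 19

Derivation:
step 1: append 5 -> window=[5] (not full yet)
step 2: append 32 -> window=[5, 32] -> max=32
step 3: append 8 -> window=[32, 8] -> max=32
step 4: append 19 -> window=[8, 19] -> max=19
Window #3 max = 19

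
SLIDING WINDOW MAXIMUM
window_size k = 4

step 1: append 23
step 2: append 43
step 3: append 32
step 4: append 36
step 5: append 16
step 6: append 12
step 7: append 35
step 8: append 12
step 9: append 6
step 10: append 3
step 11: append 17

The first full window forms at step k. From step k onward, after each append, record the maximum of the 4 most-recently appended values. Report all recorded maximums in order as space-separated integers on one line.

Answer: 43 43 36 36 35 35 35 17

Derivation:
step 1: append 23 -> window=[23] (not full yet)
step 2: append 43 -> window=[23, 43] (not full yet)
step 3: append 32 -> window=[23, 43, 32] (not full yet)
step 4: append 36 -> window=[23, 43, 32, 36] -> max=43
step 5: append 16 -> window=[43, 32, 36, 16] -> max=43
step 6: append 12 -> window=[32, 36, 16, 12] -> max=36
step 7: append 35 -> window=[36, 16, 12, 35] -> max=36
step 8: append 12 -> window=[16, 12, 35, 12] -> max=35
step 9: append 6 -> window=[12, 35, 12, 6] -> max=35
step 10: append 3 -> window=[35, 12, 6, 3] -> max=35
step 11: append 17 -> window=[12, 6, 3, 17] -> max=17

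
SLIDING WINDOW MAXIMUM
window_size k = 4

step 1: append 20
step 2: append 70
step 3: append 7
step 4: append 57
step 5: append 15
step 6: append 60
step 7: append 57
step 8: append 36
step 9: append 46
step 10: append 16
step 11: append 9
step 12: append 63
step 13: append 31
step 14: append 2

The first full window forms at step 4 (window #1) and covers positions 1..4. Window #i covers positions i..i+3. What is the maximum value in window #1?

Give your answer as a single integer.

Answer: 70

Derivation:
step 1: append 20 -> window=[20] (not full yet)
step 2: append 70 -> window=[20, 70] (not full yet)
step 3: append 7 -> window=[20, 70, 7] (not full yet)
step 4: append 57 -> window=[20, 70, 7, 57] -> max=70
Window #1 max = 70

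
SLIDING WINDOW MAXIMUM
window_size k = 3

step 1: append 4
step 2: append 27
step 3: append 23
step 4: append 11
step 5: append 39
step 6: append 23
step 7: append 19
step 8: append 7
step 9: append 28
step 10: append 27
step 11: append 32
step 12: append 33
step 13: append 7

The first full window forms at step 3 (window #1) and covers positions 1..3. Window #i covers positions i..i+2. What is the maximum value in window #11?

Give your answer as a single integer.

Answer: 33

Derivation:
step 1: append 4 -> window=[4] (not full yet)
step 2: append 27 -> window=[4, 27] (not full yet)
step 3: append 23 -> window=[4, 27, 23] -> max=27
step 4: append 11 -> window=[27, 23, 11] -> max=27
step 5: append 39 -> window=[23, 11, 39] -> max=39
step 6: append 23 -> window=[11, 39, 23] -> max=39
step 7: append 19 -> window=[39, 23, 19] -> max=39
step 8: append 7 -> window=[23, 19, 7] -> max=23
step 9: append 28 -> window=[19, 7, 28] -> max=28
step 10: append 27 -> window=[7, 28, 27] -> max=28
step 11: append 32 -> window=[28, 27, 32] -> max=32
step 12: append 33 -> window=[27, 32, 33] -> max=33
step 13: append 7 -> window=[32, 33, 7] -> max=33
Window #11 max = 33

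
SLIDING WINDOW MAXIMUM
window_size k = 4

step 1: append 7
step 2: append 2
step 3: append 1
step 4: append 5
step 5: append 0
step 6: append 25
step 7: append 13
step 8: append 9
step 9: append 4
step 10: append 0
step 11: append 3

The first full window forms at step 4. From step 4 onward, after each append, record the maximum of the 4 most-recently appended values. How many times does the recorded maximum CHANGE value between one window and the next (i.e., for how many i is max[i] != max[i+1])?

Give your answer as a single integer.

step 1: append 7 -> window=[7] (not full yet)
step 2: append 2 -> window=[7, 2] (not full yet)
step 3: append 1 -> window=[7, 2, 1] (not full yet)
step 4: append 5 -> window=[7, 2, 1, 5] -> max=7
step 5: append 0 -> window=[2, 1, 5, 0] -> max=5
step 6: append 25 -> window=[1, 5, 0, 25] -> max=25
step 7: append 13 -> window=[5, 0, 25, 13] -> max=25
step 8: append 9 -> window=[0, 25, 13, 9] -> max=25
step 9: append 4 -> window=[25, 13, 9, 4] -> max=25
step 10: append 0 -> window=[13, 9, 4, 0] -> max=13
step 11: append 3 -> window=[9, 4, 0, 3] -> max=9
Recorded maximums: 7 5 25 25 25 25 13 9
Changes between consecutive maximums: 4

Answer: 4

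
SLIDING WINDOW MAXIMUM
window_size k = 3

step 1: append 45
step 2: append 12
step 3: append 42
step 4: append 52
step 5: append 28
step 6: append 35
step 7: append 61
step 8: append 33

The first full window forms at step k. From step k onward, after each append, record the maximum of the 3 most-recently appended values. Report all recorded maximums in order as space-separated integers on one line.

Answer: 45 52 52 52 61 61

Derivation:
step 1: append 45 -> window=[45] (not full yet)
step 2: append 12 -> window=[45, 12] (not full yet)
step 3: append 42 -> window=[45, 12, 42] -> max=45
step 4: append 52 -> window=[12, 42, 52] -> max=52
step 5: append 28 -> window=[42, 52, 28] -> max=52
step 6: append 35 -> window=[52, 28, 35] -> max=52
step 7: append 61 -> window=[28, 35, 61] -> max=61
step 8: append 33 -> window=[35, 61, 33] -> max=61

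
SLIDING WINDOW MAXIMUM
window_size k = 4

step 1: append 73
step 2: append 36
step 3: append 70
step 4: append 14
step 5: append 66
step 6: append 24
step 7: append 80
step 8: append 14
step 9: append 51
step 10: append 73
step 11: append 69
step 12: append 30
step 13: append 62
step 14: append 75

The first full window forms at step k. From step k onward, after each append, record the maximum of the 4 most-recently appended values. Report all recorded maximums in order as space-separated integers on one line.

Answer: 73 70 70 80 80 80 80 73 73 73 75

Derivation:
step 1: append 73 -> window=[73] (not full yet)
step 2: append 36 -> window=[73, 36] (not full yet)
step 3: append 70 -> window=[73, 36, 70] (not full yet)
step 4: append 14 -> window=[73, 36, 70, 14] -> max=73
step 5: append 66 -> window=[36, 70, 14, 66] -> max=70
step 6: append 24 -> window=[70, 14, 66, 24] -> max=70
step 7: append 80 -> window=[14, 66, 24, 80] -> max=80
step 8: append 14 -> window=[66, 24, 80, 14] -> max=80
step 9: append 51 -> window=[24, 80, 14, 51] -> max=80
step 10: append 73 -> window=[80, 14, 51, 73] -> max=80
step 11: append 69 -> window=[14, 51, 73, 69] -> max=73
step 12: append 30 -> window=[51, 73, 69, 30] -> max=73
step 13: append 62 -> window=[73, 69, 30, 62] -> max=73
step 14: append 75 -> window=[69, 30, 62, 75] -> max=75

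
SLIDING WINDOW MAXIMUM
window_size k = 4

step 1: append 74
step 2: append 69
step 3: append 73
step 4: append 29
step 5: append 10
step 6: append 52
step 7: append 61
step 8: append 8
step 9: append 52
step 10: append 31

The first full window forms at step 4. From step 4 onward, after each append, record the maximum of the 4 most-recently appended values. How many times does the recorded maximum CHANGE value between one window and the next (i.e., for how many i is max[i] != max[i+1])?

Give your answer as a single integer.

Answer: 2

Derivation:
step 1: append 74 -> window=[74] (not full yet)
step 2: append 69 -> window=[74, 69] (not full yet)
step 3: append 73 -> window=[74, 69, 73] (not full yet)
step 4: append 29 -> window=[74, 69, 73, 29] -> max=74
step 5: append 10 -> window=[69, 73, 29, 10] -> max=73
step 6: append 52 -> window=[73, 29, 10, 52] -> max=73
step 7: append 61 -> window=[29, 10, 52, 61] -> max=61
step 8: append 8 -> window=[10, 52, 61, 8] -> max=61
step 9: append 52 -> window=[52, 61, 8, 52] -> max=61
step 10: append 31 -> window=[61, 8, 52, 31] -> max=61
Recorded maximums: 74 73 73 61 61 61 61
Changes between consecutive maximums: 2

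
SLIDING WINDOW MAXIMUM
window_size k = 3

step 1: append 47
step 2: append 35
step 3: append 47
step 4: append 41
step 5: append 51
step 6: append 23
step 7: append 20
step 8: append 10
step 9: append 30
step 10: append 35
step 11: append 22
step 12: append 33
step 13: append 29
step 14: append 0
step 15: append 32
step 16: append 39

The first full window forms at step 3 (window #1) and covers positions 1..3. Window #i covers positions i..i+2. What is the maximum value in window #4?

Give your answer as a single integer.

step 1: append 47 -> window=[47] (not full yet)
step 2: append 35 -> window=[47, 35] (not full yet)
step 3: append 47 -> window=[47, 35, 47] -> max=47
step 4: append 41 -> window=[35, 47, 41] -> max=47
step 5: append 51 -> window=[47, 41, 51] -> max=51
step 6: append 23 -> window=[41, 51, 23] -> max=51
Window #4 max = 51

Answer: 51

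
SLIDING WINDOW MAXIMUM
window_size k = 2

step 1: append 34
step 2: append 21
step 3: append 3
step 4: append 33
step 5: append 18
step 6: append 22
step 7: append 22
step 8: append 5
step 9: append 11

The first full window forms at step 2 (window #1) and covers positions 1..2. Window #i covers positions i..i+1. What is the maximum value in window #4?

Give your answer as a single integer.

Answer: 33

Derivation:
step 1: append 34 -> window=[34] (not full yet)
step 2: append 21 -> window=[34, 21] -> max=34
step 3: append 3 -> window=[21, 3] -> max=21
step 4: append 33 -> window=[3, 33] -> max=33
step 5: append 18 -> window=[33, 18] -> max=33
Window #4 max = 33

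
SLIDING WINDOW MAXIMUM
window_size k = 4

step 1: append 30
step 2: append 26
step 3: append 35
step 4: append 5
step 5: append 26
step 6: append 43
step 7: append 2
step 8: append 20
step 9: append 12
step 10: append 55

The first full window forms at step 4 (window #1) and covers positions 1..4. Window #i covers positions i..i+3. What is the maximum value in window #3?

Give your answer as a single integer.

Answer: 43

Derivation:
step 1: append 30 -> window=[30] (not full yet)
step 2: append 26 -> window=[30, 26] (not full yet)
step 3: append 35 -> window=[30, 26, 35] (not full yet)
step 4: append 5 -> window=[30, 26, 35, 5] -> max=35
step 5: append 26 -> window=[26, 35, 5, 26] -> max=35
step 6: append 43 -> window=[35, 5, 26, 43] -> max=43
Window #3 max = 43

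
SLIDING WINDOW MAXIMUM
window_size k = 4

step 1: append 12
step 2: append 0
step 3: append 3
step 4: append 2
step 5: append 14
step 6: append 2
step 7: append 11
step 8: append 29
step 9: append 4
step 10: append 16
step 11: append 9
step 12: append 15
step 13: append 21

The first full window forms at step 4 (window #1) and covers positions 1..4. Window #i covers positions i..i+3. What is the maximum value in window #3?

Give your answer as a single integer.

step 1: append 12 -> window=[12] (not full yet)
step 2: append 0 -> window=[12, 0] (not full yet)
step 3: append 3 -> window=[12, 0, 3] (not full yet)
step 4: append 2 -> window=[12, 0, 3, 2] -> max=12
step 5: append 14 -> window=[0, 3, 2, 14] -> max=14
step 6: append 2 -> window=[3, 2, 14, 2] -> max=14
Window #3 max = 14

Answer: 14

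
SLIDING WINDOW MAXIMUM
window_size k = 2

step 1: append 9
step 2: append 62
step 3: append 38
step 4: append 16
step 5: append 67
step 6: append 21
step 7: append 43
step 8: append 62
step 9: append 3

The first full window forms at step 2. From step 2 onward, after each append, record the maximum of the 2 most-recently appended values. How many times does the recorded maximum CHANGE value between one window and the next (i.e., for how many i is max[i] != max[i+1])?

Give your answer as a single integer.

step 1: append 9 -> window=[9] (not full yet)
step 2: append 62 -> window=[9, 62] -> max=62
step 3: append 38 -> window=[62, 38] -> max=62
step 4: append 16 -> window=[38, 16] -> max=38
step 5: append 67 -> window=[16, 67] -> max=67
step 6: append 21 -> window=[67, 21] -> max=67
step 7: append 43 -> window=[21, 43] -> max=43
step 8: append 62 -> window=[43, 62] -> max=62
step 9: append 3 -> window=[62, 3] -> max=62
Recorded maximums: 62 62 38 67 67 43 62 62
Changes between consecutive maximums: 4

Answer: 4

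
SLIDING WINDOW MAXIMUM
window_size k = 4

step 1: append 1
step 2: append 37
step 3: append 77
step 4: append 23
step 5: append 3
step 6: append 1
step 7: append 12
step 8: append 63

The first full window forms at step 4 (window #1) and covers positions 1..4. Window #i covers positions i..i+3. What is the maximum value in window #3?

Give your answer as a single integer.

step 1: append 1 -> window=[1] (not full yet)
step 2: append 37 -> window=[1, 37] (not full yet)
step 3: append 77 -> window=[1, 37, 77] (not full yet)
step 4: append 23 -> window=[1, 37, 77, 23] -> max=77
step 5: append 3 -> window=[37, 77, 23, 3] -> max=77
step 6: append 1 -> window=[77, 23, 3, 1] -> max=77
Window #3 max = 77

Answer: 77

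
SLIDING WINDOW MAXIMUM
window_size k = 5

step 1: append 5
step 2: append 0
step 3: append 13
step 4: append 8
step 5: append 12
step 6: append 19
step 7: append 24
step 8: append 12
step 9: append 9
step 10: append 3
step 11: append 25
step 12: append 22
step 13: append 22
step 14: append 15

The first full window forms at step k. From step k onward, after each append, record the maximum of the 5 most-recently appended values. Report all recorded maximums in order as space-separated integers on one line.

Answer: 13 19 24 24 24 24 25 25 25 25

Derivation:
step 1: append 5 -> window=[5] (not full yet)
step 2: append 0 -> window=[5, 0] (not full yet)
step 3: append 13 -> window=[5, 0, 13] (not full yet)
step 4: append 8 -> window=[5, 0, 13, 8] (not full yet)
step 5: append 12 -> window=[5, 0, 13, 8, 12] -> max=13
step 6: append 19 -> window=[0, 13, 8, 12, 19] -> max=19
step 7: append 24 -> window=[13, 8, 12, 19, 24] -> max=24
step 8: append 12 -> window=[8, 12, 19, 24, 12] -> max=24
step 9: append 9 -> window=[12, 19, 24, 12, 9] -> max=24
step 10: append 3 -> window=[19, 24, 12, 9, 3] -> max=24
step 11: append 25 -> window=[24, 12, 9, 3, 25] -> max=25
step 12: append 22 -> window=[12, 9, 3, 25, 22] -> max=25
step 13: append 22 -> window=[9, 3, 25, 22, 22] -> max=25
step 14: append 15 -> window=[3, 25, 22, 22, 15] -> max=25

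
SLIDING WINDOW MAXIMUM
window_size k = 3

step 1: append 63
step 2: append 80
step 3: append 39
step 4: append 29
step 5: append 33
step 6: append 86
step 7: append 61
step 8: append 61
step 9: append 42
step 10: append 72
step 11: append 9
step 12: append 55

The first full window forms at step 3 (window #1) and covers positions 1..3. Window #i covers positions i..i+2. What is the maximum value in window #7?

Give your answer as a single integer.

Answer: 61

Derivation:
step 1: append 63 -> window=[63] (not full yet)
step 2: append 80 -> window=[63, 80] (not full yet)
step 3: append 39 -> window=[63, 80, 39] -> max=80
step 4: append 29 -> window=[80, 39, 29] -> max=80
step 5: append 33 -> window=[39, 29, 33] -> max=39
step 6: append 86 -> window=[29, 33, 86] -> max=86
step 7: append 61 -> window=[33, 86, 61] -> max=86
step 8: append 61 -> window=[86, 61, 61] -> max=86
step 9: append 42 -> window=[61, 61, 42] -> max=61
Window #7 max = 61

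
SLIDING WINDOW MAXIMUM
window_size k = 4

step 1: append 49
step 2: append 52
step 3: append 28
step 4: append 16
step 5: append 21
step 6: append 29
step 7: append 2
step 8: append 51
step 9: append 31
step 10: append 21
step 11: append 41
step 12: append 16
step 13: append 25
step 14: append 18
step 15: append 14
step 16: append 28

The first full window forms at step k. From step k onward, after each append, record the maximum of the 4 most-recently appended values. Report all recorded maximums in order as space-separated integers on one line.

Answer: 52 52 29 29 51 51 51 51 41 41 41 25 28

Derivation:
step 1: append 49 -> window=[49] (not full yet)
step 2: append 52 -> window=[49, 52] (not full yet)
step 3: append 28 -> window=[49, 52, 28] (not full yet)
step 4: append 16 -> window=[49, 52, 28, 16] -> max=52
step 5: append 21 -> window=[52, 28, 16, 21] -> max=52
step 6: append 29 -> window=[28, 16, 21, 29] -> max=29
step 7: append 2 -> window=[16, 21, 29, 2] -> max=29
step 8: append 51 -> window=[21, 29, 2, 51] -> max=51
step 9: append 31 -> window=[29, 2, 51, 31] -> max=51
step 10: append 21 -> window=[2, 51, 31, 21] -> max=51
step 11: append 41 -> window=[51, 31, 21, 41] -> max=51
step 12: append 16 -> window=[31, 21, 41, 16] -> max=41
step 13: append 25 -> window=[21, 41, 16, 25] -> max=41
step 14: append 18 -> window=[41, 16, 25, 18] -> max=41
step 15: append 14 -> window=[16, 25, 18, 14] -> max=25
step 16: append 28 -> window=[25, 18, 14, 28] -> max=28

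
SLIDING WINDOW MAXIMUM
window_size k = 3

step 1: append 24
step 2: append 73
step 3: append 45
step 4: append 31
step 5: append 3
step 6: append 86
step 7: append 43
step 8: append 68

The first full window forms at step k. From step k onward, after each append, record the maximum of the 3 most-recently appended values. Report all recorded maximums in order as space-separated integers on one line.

Answer: 73 73 45 86 86 86

Derivation:
step 1: append 24 -> window=[24] (not full yet)
step 2: append 73 -> window=[24, 73] (not full yet)
step 3: append 45 -> window=[24, 73, 45] -> max=73
step 4: append 31 -> window=[73, 45, 31] -> max=73
step 5: append 3 -> window=[45, 31, 3] -> max=45
step 6: append 86 -> window=[31, 3, 86] -> max=86
step 7: append 43 -> window=[3, 86, 43] -> max=86
step 8: append 68 -> window=[86, 43, 68] -> max=86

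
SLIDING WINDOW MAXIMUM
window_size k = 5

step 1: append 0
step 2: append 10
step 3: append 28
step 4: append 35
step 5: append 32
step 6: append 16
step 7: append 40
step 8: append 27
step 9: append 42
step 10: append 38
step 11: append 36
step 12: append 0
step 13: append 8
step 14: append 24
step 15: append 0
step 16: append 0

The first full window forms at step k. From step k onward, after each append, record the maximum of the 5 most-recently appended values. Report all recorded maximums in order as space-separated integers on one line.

step 1: append 0 -> window=[0] (not full yet)
step 2: append 10 -> window=[0, 10] (not full yet)
step 3: append 28 -> window=[0, 10, 28] (not full yet)
step 4: append 35 -> window=[0, 10, 28, 35] (not full yet)
step 5: append 32 -> window=[0, 10, 28, 35, 32] -> max=35
step 6: append 16 -> window=[10, 28, 35, 32, 16] -> max=35
step 7: append 40 -> window=[28, 35, 32, 16, 40] -> max=40
step 8: append 27 -> window=[35, 32, 16, 40, 27] -> max=40
step 9: append 42 -> window=[32, 16, 40, 27, 42] -> max=42
step 10: append 38 -> window=[16, 40, 27, 42, 38] -> max=42
step 11: append 36 -> window=[40, 27, 42, 38, 36] -> max=42
step 12: append 0 -> window=[27, 42, 38, 36, 0] -> max=42
step 13: append 8 -> window=[42, 38, 36, 0, 8] -> max=42
step 14: append 24 -> window=[38, 36, 0, 8, 24] -> max=38
step 15: append 0 -> window=[36, 0, 8, 24, 0] -> max=36
step 16: append 0 -> window=[0, 8, 24, 0, 0] -> max=24

Answer: 35 35 40 40 42 42 42 42 42 38 36 24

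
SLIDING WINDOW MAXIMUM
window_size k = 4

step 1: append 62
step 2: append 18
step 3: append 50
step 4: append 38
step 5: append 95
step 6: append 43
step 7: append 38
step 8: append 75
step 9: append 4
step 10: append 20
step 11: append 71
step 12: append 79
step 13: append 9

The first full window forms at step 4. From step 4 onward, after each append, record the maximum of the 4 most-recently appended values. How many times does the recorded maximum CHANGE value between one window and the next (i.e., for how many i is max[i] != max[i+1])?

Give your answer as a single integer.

step 1: append 62 -> window=[62] (not full yet)
step 2: append 18 -> window=[62, 18] (not full yet)
step 3: append 50 -> window=[62, 18, 50] (not full yet)
step 4: append 38 -> window=[62, 18, 50, 38] -> max=62
step 5: append 95 -> window=[18, 50, 38, 95] -> max=95
step 6: append 43 -> window=[50, 38, 95, 43] -> max=95
step 7: append 38 -> window=[38, 95, 43, 38] -> max=95
step 8: append 75 -> window=[95, 43, 38, 75] -> max=95
step 9: append 4 -> window=[43, 38, 75, 4] -> max=75
step 10: append 20 -> window=[38, 75, 4, 20] -> max=75
step 11: append 71 -> window=[75, 4, 20, 71] -> max=75
step 12: append 79 -> window=[4, 20, 71, 79] -> max=79
step 13: append 9 -> window=[20, 71, 79, 9] -> max=79
Recorded maximums: 62 95 95 95 95 75 75 75 79 79
Changes between consecutive maximums: 3

Answer: 3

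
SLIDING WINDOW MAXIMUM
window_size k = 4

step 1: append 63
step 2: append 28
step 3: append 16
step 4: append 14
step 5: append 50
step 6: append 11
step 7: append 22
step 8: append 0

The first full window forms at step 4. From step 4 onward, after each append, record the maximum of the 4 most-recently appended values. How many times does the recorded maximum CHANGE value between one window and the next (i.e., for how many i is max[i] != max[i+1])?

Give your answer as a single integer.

step 1: append 63 -> window=[63] (not full yet)
step 2: append 28 -> window=[63, 28] (not full yet)
step 3: append 16 -> window=[63, 28, 16] (not full yet)
step 4: append 14 -> window=[63, 28, 16, 14] -> max=63
step 5: append 50 -> window=[28, 16, 14, 50] -> max=50
step 6: append 11 -> window=[16, 14, 50, 11] -> max=50
step 7: append 22 -> window=[14, 50, 11, 22] -> max=50
step 8: append 0 -> window=[50, 11, 22, 0] -> max=50
Recorded maximums: 63 50 50 50 50
Changes between consecutive maximums: 1

Answer: 1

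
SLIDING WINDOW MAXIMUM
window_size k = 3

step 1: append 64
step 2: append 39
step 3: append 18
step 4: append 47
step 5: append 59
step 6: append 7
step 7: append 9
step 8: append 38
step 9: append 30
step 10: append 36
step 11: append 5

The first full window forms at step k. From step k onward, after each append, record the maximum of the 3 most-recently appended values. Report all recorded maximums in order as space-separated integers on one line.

step 1: append 64 -> window=[64] (not full yet)
step 2: append 39 -> window=[64, 39] (not full yet)
step 3: append 18 -> window=[64, 39, 18] -> max=64
step 4: append 47 -> window=[39, 18, 47] -> max=47
step 5: append 59 -> window=[18, 47, 59] -> max=59
step 6: append 7 -> window=[47, 59, 7] -> max=59
step 7: append 9 -> window=[59, 7, 9] -> max=59
step 8: append 38 -> window=[7, 9, 38] -> max=38
step 9: append 30 -> window=[9, 38, 30] -> max=38
step 10: append 36 -> window=[38, 30, 36] -> max=38
step 11: append 5 -> window=[30, 36, 5] -> max=36

Answer: 64 47 59 59 59 38 38 38 36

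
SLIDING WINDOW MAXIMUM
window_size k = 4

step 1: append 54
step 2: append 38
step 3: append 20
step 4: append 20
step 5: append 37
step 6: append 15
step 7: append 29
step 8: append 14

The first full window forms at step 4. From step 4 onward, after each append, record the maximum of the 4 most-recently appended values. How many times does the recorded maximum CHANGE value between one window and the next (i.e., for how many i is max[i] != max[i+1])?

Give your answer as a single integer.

Answer: 2

Derivation:
step 1: append 54 -> window=[54] (not full yet)
step 2: append 38 -> window=[54, 38] (not full yet)
step 3: append 20 -> window=[54, 38, 20] (not full yet)
step 4: append 20 -> window=[54, 38, 20, 20] -> max=54
step 5: append 37 -> window=[38, 20, 20, 37] -> max=38
step 6: append 15 -> window=[20, 20, 37, 15] -> max=37
step 7: append 29 -> window=[20, 37, 15, 29] -> max=37
step 8: append 14 -> window=[37, 15, 29, 14] -> max=37
Recorded maximums: 54 38 37 37 37
Changes between consecutive maximums: 2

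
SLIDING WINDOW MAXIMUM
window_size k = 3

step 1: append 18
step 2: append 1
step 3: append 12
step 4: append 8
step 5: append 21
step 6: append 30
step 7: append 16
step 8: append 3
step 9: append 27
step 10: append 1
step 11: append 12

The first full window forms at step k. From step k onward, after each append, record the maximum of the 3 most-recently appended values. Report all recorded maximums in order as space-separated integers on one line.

Answer: 18 12 21 30 30 30 27 27 27

Derivation:
step 1: append 18 -> window=[18] (not full yet)
step 2: append 1 -> window=[18, 1] (not full yet)
step 3: append 12 -> window=[18, 1, 12] -> max=18
step 4: append 8 -> window=[1, 12, 8] -> max=12
step 5: append 21 -> window=[12, 8, 21] -> max=21
step 6: append 30 -> window=[8, 21, 30] -> max=30
step 7: append 16 -> window=[21, 30, 16] -> max=30
step 8: append 3 -> window=[30, 16, 3] -> max=30
step 9: append 27 -> window=[16, 3, 27] -> max=27
step 10: append 1 -> window=[3, 27, 1] -> max=27
step 11: append 12 -> window=[27, 1, 12] -> max=27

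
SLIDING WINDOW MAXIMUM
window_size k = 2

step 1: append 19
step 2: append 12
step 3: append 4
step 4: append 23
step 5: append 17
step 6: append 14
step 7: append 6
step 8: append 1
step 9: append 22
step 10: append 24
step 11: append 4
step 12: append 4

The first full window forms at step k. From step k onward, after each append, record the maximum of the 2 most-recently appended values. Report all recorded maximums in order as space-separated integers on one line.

Answer: 19 12 23 23 17 14 6 22 24 24 4

Derivation:
step 1: append 19 -> window=[19] (not full yet)
step 2: append 12 -> window=[19, 12] -> max=19
step 3: append 4 -> window=[12, 4] -> max=12
step 4: append 23 -> window=[4, 23] -> max=23
step 5: append 17 -> window=[23, 17] -> max=23
step 6: append 14 -> window=[17, 14] -> max=17
step 7: append 6 -> window=[14, 6] -> max=14
step 8: append 1 -> window=[6, 1] -> max=6
step 9: append 22 -> window=[1, 22] -> max=22
step 10: append 24 -> window=[22, 24] -> max=24
step 11: append 4 -> window=[24, 4] -> max=24
step 12: append 4 -> window=[4, 4] -> max=4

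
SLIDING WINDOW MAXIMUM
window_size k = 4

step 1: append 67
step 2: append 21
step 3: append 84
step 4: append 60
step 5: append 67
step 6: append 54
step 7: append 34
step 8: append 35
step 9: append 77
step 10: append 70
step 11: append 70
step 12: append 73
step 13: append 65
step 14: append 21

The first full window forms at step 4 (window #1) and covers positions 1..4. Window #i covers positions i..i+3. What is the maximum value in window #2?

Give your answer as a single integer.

Answer: 84

Derivation:
step 1: append 67 -> window=[67] (not full yet)
step 2: append 21 -> window=[67, 21] (not full yet)
step 3: append 84 -> window=[67, 21, 84] (not full yet)
step 4: append 60 -> window=[67, 21, 84, 60] -> max=84
step 5: append 67 -> window=[21, 84, 60, 67] -> max=84
Window #2 max = 84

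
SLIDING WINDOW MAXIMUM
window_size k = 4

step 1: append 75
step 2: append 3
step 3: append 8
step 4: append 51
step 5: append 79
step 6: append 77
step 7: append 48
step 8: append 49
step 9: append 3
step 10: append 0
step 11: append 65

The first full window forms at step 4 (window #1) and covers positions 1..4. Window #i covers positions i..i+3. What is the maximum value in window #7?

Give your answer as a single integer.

step 1: append 75 -> window=[75] (not full yet)
step 2: append 3 -> window=[75, 3] (not full yet)
step 3: append 8 -> window=[75, 3, 8] (not full yet)
step 4: append 51 -> window=[75, 3, 8, 51] -> max=75
step 5: append 79 -> window=[3, 8, 51, 79] -> max=79
step 6: append 77 -> window=[8, 51, 79, 77] -> max=79
step 7: append 48 -> window=[51, 79, 77, 48] -> max=79
step 8: append 49 -> window=[79, 77, 48, 49] -> max=79
step 9: append 3 -> window=[77, 48, 49, 3] -> max=77
step 10: append 0 -> window=[48, 49, 3, 0] -> max=49
Window #7 max = 49

Answer: 49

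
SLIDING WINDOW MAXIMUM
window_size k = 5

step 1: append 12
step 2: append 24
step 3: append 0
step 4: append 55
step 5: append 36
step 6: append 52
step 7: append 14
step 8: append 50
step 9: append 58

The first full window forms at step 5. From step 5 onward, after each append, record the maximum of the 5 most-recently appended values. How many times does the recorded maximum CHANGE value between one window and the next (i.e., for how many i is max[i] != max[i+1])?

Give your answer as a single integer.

step 1: append 12 -> window=[12] (not full yet)
step 2: append 24 -> window=[12, 24] (not full yet)
step 3: append 0 -> window=[12, 24, 0] (not full yet)
step 4: append 55 -> window=[12, 24, 0, 55] (not full yet)
step 5: append 36 -> window=[12, 24, 0, 55, 36] -> max=55
step 6: append 52 -> window=[24, 0, 55, 36, 52] -> max=55
step 7: append 14 -> window=[0, 55, 36, 52, 14] -> max=55
step 8: append 50 -> window=[55, 36, 52, 14, 50] -> max=55
step 9: append 58 -> window=[36, 52, 14, 50, 58] -> max=58
Recorded maximums: 55 55 55 55 58
Changes between consecutive maximums: 1

Answer: 1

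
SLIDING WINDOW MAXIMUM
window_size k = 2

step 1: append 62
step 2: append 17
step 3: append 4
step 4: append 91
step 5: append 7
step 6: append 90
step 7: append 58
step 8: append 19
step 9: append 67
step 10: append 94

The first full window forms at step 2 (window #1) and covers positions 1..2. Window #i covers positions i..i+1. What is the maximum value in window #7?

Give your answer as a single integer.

step 1: append 62 -> window=[62] (not full yet)
step 2: append 17 -> window=[62, 17] -> max=62
step 3: append 4 -> window=[17, 4] -> max=17
step 4: append 91 -> window=[4, 91] -> max=91
step 5: append 7 -> window=[91, 7] -> max=91
step 6: append 90 -> window=[7, 90] -> max=90
step 7: append 58 -> window=[90, 58] -> max=90
step 8: append 19 -> window=[58, 19] -> max=58
Window #7 max = 58

Answer: 58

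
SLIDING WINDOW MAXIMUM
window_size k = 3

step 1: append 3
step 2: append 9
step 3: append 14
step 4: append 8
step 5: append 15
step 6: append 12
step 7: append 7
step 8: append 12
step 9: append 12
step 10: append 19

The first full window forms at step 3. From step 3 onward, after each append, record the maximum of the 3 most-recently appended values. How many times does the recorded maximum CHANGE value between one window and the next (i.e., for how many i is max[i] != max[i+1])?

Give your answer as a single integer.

step 1: append 3 -> window=[3] (not full yet)
step 2: append 9 -> window=[3, 9] (not full yet)
step 3: append 14 -> window=[3, 9, 14] -> max=14
step 4: append 8 -> window=[9, 14, 8] -> max=14
step 5: append 15 -> window=[14, 8, 15] -> max=15
step 6: append 12 -> window=[8, 15, 12] -> max=15
step 7: append 7 -> window=[15, 12, 7] -> max=15
step 8: append 12 -> window=[12, 7, 12] -> max=12
step 9: append 12 -> window=[7, 12, 12] -> max=12
step 10: append 19 -> window=[12, 12, 19] -> max=19
Recorded maximums: 14 14 15 15 15 12 12 19
Changes between consecutive maximums: 3

Answer: 3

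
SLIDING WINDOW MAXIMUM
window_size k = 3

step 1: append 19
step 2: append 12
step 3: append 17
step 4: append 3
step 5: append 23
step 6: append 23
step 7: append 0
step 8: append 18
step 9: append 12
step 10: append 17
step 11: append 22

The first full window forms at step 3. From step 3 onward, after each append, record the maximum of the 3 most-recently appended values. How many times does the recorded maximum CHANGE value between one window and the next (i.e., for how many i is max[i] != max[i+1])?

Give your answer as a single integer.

Answer: 4

Derivation:
step 1: append 19 -> window=[19] (not full yet)
step 2: append 12 -> window=[19, 12] (not full yet)
step 3: append 17 -> window=[19, 12, 17] -> max=19
step 4: append 3 -> window=[12, 17, 3] -> max=17
step 5: append 23 -> window=[17, 3, 23] -> max=23
step 6: append 23 -> window=[3, 23, 23] -> max=23
step 7: append 0 -> window=[23, 23, 0] -> max=23
step 8: append 18 -> window=[23, 0, 18] -> max=23
step 9: append 12 -> window=[0, 18, 12] -> max=18
step 10: append 17 -> window=[18, 12, 17] -> max=18
step 11: append 22 -> window=[12, 17, 22] -> max=22
Recorded maximums: 19 17 23 23 23 23 18 18 22
Changes between consecutive maximums: 4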